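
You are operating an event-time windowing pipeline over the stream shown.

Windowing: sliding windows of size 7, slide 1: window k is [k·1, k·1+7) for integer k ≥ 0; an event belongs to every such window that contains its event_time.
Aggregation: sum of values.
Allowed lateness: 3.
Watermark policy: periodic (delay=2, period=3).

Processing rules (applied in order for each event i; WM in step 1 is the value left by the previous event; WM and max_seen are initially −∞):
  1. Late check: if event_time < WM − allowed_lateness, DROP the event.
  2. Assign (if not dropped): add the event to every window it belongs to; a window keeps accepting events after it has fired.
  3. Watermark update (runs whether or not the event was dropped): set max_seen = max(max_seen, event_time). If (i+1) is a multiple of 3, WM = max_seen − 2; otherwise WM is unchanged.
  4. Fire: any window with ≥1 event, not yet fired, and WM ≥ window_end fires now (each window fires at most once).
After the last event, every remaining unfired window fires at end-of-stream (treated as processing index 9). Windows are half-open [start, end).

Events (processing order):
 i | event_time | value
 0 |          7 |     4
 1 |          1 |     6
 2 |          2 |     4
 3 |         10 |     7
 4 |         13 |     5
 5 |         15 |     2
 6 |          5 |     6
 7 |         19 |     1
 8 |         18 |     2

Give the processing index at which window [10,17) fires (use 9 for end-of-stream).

i=0 t=7 v=4: → [7,14),[6,13),[5,12),[4,11),[3,10),[2,9),[1,8); WM=−∞
i=1 t=1 v=6: → [1,8),[0,7); WM=−∞
i=2 t=2 v=4: → [2,9),[1,8),[0,7); WM=5
i=3 t=10 v=7: → [10,17),[9,16),[8,15),[7,14),[6,13),[5,12),[4,11); WM=5
i=4 t=13 v=5: → [13,20),[12,19),[11,18),[10,17),[9,16),[8,15),[7,14); WM=5
i=5 t=15 v=2: → [15,22),[14,21),[13,20),[12,19),[11,18),[10,17),[9,16); WM=13; [0,7) fires=10 [1,8) fires=14 [2,9) fires=8 [3,10) fires=4 [4,11) fires=11 [5,12) fires=11 [6,13) fires=11
i=6 t=5 v=6: DROP (t<13-3); WM=13
i=7 t=19 v=1: → [19,26),[18,25),[17,24),[16,23),[15,22),[14,21),[13,20); WM=13
i=8 t=18 v=2: → [18,25),[17,24),[16,23),[15,22),[14,21),[13,20),[12,19); WM=17; [7,14) fires=16 [8,15) fires=12 [9,16) fires=14 [10,17) fires=14

8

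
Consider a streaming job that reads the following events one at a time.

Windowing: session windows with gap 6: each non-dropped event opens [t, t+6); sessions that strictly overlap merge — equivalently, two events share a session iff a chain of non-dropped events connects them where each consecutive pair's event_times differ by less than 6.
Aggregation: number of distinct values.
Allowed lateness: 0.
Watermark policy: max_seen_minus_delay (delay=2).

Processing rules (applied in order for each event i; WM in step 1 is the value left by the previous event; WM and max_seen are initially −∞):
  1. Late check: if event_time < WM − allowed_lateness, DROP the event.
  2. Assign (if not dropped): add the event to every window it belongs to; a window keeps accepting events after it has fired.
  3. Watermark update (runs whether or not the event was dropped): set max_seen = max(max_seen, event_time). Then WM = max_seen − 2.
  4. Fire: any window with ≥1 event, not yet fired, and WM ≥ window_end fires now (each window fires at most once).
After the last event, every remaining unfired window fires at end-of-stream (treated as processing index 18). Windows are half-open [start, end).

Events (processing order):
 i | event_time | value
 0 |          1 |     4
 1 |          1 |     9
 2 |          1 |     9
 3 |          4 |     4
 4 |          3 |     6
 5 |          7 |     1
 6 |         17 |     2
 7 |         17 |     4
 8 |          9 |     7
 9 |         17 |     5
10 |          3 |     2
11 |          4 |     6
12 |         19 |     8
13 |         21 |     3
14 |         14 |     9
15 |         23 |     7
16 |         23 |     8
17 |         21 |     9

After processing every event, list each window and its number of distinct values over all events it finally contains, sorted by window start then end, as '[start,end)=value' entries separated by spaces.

i=0 t=1 v=4: → [1,7); WM=-1
i=1 t=1 v=9: → [1,7); WM=-1
i=2 t=1 v=9: → [1,7); WM=-1
i=3 t=4 v=4: → [1,10); WM=2
i=4 t=3 v=6: → [1,10); WM=2
i=5 t=7 v=1: → [1,13); WM=5
i=6 t=17 v=2: → [17,23); WM=15
i=7 t=17 v=4: → [17,23); WM=15
i=8 t=9 v=7: DROP (t<15-0); WM=15
i=9 t=17 v=5: → [17,23); WM=15
i=10 t=3 v=2: DROP (t<15-0); WM=15
i=11 t=4 v=6: DROP (t<15-0); WM=15
i=12 t=19 v=8: → [17,25); WM=17
i=13 t=21 v=3: → [17,27); WM=19
i=14 t=14 v=9: DROP (t<19-0); WM=19
i=15 t=23 v=7: → [17,29); WM=21
i=16 t=23 v=8: → [17,29); WM=21
i=17 t=21 v=9: → [17,29); WM=21

[1,13)=4 [17,29)=7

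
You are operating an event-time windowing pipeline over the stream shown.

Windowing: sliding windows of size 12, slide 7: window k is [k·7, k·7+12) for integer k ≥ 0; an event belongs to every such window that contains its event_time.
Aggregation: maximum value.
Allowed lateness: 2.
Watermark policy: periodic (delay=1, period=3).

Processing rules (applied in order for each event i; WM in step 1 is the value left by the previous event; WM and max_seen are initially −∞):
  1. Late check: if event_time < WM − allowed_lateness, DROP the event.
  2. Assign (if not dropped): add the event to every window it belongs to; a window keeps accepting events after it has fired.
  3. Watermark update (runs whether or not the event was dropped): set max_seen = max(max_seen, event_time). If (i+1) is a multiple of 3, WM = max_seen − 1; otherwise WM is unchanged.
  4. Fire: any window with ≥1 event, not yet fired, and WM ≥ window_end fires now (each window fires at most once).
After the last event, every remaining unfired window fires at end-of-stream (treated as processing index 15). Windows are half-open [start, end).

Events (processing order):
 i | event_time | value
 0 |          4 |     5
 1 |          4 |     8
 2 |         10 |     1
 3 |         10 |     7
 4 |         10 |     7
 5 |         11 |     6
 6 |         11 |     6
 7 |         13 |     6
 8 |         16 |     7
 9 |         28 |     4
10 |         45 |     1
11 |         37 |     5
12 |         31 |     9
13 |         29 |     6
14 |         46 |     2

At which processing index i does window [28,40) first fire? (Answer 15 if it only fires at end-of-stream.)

11

i=0 t=4 v=5: → [0,12); WM=−∞
i=1 t=4 v=8: → [0,12); WM=−∞
i=2 t=10 v=1: → [7,19),[0,12); WM=9
i=3 t=10 v=7: → [7,19),[0,12); WM=9
i=4 t=10 v=7: → [7,19),[0,12); WM=9
i=5 t=11 v=6: → [7,19),[0,12); WM=10
i=6 t=11 v=6: → [7,19),[0,12); WM=10
i=7 t=13 v=6: → [7,19); WM=10
i=8 t=16 v=7: → [14,26),[7,19); WM=15; [0,12) fires=8
i=9 t=28 v=4: → [28,40),[21,33); WM=15
i=10 t=45 v=1: → [42,54),[35,47); WM=15
i=11 t=37 v=5: → [35,47),[28,40); WM=44; [7,19) fires=7 [14,26) fires=7 [21,33) fires=4 [28,40) fires=5
i=12 t=31 v=9: DROP (t<44-2); WM=44
i=13 t=29 v=6: DROP (t<44-2); WM=44
i=14 t=46 v=2: → [42,54),[35,47); WM=45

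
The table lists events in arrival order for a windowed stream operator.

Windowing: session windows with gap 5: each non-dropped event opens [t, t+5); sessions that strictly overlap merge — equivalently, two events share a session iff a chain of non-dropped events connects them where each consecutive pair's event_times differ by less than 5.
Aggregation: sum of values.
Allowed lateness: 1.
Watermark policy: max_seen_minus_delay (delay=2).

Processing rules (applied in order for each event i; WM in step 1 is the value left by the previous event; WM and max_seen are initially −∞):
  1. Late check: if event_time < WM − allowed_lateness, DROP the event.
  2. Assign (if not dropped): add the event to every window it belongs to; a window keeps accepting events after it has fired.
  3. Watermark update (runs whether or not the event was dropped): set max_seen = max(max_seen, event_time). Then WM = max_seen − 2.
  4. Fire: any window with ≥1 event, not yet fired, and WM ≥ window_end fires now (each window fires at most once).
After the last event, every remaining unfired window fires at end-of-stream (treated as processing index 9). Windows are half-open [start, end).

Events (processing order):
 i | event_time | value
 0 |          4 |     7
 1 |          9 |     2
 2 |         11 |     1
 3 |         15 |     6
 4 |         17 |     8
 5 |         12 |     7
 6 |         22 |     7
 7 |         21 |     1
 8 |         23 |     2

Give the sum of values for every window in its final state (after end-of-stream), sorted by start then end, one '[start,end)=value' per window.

[4,9)=7 [9,28)=27

i=0 t=4 v=7: → [4,9); WM=2
i=1 t=9 v=2: → [9,14); WM=7
i=2 t=11 v=1: → [9,16); WM=9
i=3 t=15 v=6: → [9,20); WM=13
i=4 t=17 v=8: → [9,22); WM=15
i=5 t=12 v=7: DROP (t<15-1); WM=15
i=6 t=22 v=7: → [22,27); WM=20
i=7 t=21 v=1: → [9,27); WM=20
i=8 t=23 v=2: → [9,28); WM=21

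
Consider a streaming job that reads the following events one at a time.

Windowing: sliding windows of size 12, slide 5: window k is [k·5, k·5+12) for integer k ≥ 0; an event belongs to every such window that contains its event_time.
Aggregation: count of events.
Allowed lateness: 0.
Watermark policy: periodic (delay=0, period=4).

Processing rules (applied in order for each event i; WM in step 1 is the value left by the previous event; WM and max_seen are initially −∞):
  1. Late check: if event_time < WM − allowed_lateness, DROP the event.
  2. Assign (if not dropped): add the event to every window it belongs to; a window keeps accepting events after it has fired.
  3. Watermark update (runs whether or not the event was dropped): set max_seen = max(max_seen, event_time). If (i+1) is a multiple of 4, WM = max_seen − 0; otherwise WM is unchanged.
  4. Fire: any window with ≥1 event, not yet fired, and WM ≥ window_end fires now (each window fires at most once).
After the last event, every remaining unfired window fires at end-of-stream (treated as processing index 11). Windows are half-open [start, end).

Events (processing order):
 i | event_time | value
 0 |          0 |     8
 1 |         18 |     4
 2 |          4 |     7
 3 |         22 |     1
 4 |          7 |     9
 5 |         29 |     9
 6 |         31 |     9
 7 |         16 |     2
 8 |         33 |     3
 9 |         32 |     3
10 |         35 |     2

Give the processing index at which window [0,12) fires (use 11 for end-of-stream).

i=0 t=0 v=8: → [0,12); WM=−∞
i=1 t=18 v=4: → [15,27),[10,22); WM=−∞
i=2 t=4 v=7: → [0,12); WM=−∞
i=3 t=22 v=1: → [20,32),[15,27); WM=22; [0,12) fires=2 [10,22) fires=1
i=4 t=7 v=9: DROP (t<22-0); WM=22
i=5 t=29 v=9: → [25,37),[20,32); WM=22
i=6 t=31 v=9: → [30,42),[25,37),[20,32); WM=22
i=7 t=16 v=2: DROP (t<22-0); WM=31; [15,27) fires=2
i=8 t=33 v=3: → [30,42),[25,37); WM=31
i=9 t=32 v=3: → [30,42),[25,37); WM=31
i=10 t=35 v=2: → [35,47),[30,42),[25,37); WM=31

3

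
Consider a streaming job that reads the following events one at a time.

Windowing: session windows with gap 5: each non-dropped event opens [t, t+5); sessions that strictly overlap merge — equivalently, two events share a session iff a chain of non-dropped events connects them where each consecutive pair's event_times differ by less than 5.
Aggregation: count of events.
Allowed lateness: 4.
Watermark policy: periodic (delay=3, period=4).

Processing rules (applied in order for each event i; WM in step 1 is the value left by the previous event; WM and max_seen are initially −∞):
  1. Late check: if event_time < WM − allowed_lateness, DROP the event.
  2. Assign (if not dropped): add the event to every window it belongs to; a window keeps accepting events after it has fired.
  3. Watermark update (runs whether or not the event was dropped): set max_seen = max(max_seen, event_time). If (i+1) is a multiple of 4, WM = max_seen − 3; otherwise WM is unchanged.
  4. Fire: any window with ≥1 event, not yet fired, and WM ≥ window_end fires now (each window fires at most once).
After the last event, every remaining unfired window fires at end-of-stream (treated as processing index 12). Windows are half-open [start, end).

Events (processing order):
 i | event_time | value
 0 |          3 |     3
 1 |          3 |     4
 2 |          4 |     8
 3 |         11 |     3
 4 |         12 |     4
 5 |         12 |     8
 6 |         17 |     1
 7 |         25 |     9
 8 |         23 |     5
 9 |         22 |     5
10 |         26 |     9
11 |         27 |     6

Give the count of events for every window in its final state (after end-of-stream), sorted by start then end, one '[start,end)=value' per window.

[3,9)=3 [11,17)=3 [17,22)=1 [22,32)=5

i=0 t=3 v=3: → [3,8); WM=−∞
i=1 t=3 v=4: → [3,8); WM=−∞
i=2 t=4 v=8: → [3,9); WM=−∞
i=3 t=11 v=3: → [11,16); WM=8
i=4 t=12 v=4: → [11,17); WM=8
i=5 t=12 v=8: → [11,17); WM=8
i=6 t=17 v=1: → [17,22); WM=8
i=7 t=25 v=9: → [25,30); WM=22
i=8 t=23 v=5: → [23,30); WM=22
i=9 t=22 v=5: → [22,30); WM=22
i=10 t=26 v=9: → [22,31); WM=22
i=11 t=27 v=6: → [22,32); WM=24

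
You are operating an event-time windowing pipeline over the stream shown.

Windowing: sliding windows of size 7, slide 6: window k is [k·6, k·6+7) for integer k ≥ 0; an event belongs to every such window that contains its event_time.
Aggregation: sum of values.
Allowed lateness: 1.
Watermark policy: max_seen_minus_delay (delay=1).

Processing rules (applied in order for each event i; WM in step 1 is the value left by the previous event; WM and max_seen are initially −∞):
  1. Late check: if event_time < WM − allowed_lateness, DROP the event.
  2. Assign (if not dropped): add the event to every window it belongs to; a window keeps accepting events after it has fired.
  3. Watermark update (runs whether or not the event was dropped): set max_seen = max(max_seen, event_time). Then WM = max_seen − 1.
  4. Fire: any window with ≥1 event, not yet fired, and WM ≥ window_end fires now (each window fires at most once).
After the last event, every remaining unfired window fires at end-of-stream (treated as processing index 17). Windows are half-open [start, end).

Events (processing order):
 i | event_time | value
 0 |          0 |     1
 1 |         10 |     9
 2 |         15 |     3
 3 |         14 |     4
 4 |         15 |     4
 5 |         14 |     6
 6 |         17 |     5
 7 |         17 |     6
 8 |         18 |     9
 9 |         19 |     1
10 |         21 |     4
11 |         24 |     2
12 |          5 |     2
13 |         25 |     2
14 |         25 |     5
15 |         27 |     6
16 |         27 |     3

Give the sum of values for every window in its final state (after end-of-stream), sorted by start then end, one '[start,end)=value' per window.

[0,7)=1 [6,13)=9 [12,19)=37 [18,25)=16 [24,31)=18

i=0 t=0 v=1: → [0,7); WM=-1
i=1 t=10 v=9: → [6,13); WM=9; [0,7) fires=1
i=2 t=15 v=3: → [12,19); WM=14; [6,13) fires=9
i=3 t=14 v=4: → [12,19); WM=14
i=4 t=15 v=4: → [12,19); WM=14
i=5 t=14 v=6: → [12,19); WM=14
i=6 t=17 v=5: → [12,19); WM=16
i=7 t=17 v=6: → [12,19); WM=16
i=8 t=18 v=9: → [18,25),[12,19); WM=17
i=9 t=19 v=1: → [18,25); WM=18
i=10 t=21 v=4: → [18,25); WM=20; [12,19) fires=37
i=11 t=24 v=2: → [24,31),[18,25); WM=23
i=12 t=5 v=2: DROP (t<23-1); WM=23
i=13 t=25 v=2: → [24,31); WM=24
i=14 t=25 v=5: → [24,31); WM=24
i=15 t=27 v=6: → [24,31); WM=26; [18,25) fires=16
i=16 t=27 v=3: → [24,31); WM=26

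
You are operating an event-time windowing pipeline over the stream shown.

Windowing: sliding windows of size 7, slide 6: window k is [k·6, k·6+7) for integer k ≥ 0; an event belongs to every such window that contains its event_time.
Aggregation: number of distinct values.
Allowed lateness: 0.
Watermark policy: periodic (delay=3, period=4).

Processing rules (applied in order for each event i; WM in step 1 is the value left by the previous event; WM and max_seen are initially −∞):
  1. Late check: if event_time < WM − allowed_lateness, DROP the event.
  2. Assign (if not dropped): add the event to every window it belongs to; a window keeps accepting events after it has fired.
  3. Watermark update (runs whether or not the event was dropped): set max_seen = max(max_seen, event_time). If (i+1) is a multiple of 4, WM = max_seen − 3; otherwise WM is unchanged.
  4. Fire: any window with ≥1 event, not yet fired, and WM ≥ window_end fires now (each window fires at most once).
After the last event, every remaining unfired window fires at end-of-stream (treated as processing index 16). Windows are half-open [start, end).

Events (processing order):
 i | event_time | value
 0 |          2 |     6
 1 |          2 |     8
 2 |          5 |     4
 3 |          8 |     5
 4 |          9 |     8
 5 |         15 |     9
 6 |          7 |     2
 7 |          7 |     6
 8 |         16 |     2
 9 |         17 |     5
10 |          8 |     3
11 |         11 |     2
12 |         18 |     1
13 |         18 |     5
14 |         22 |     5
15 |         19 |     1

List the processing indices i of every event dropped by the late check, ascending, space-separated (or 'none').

i=0 t=2 v=6: → [0,7); WM=−∞
i=1 t=2 v=8: → [0,7); WM=−∞
i=2 t=5 v=4: → [0,7); WM=−∞
i=3 t=8 v=5: → [6,13); WM=5
i=4 t=9 v=8: → [6,13); WM=5
i=5 t=15 v=9: → [12,19); WM=5
i=6 t=7 v=2: → [6,13); WM=5
i=7 t=7 v=6: → [6,13); WM=12; [0,7) fires=3
i=8 t=16 v=2: → [12,19); WM=12
i=9 t=17 v=5: → [12,19); WM=12
i=10 t=8 v=3: DROP (t<12-0); WM=12
i=11 t=11 v=2: DROP (t<12-0); WM=14; [6,13) fires=4
i=12 t=18 v=1: → [18,25),[12,19); WM=14
i=13 t=18 v=5: → [18,25),[12,19); WM=14
i=14 t=22 v=5: → [18,25); WM=14
i=15 t=19 v=1: → [18,25); WM=19; [12,19) fires=4

10 11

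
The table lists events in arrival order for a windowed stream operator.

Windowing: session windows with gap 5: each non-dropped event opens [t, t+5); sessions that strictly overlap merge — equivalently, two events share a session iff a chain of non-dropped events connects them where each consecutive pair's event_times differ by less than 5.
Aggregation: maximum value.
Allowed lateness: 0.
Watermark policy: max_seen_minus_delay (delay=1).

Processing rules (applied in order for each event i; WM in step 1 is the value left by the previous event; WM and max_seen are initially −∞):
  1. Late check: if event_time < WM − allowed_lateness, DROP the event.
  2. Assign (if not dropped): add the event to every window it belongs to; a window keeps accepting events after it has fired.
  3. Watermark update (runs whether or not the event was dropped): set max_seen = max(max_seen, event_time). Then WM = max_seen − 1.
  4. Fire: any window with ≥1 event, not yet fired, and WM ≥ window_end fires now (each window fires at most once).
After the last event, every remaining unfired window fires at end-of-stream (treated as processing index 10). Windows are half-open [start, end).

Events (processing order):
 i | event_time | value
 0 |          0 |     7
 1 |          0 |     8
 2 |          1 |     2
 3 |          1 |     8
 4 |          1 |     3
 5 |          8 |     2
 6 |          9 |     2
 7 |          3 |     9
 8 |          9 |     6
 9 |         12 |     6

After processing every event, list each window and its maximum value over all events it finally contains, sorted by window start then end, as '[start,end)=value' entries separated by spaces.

i=0 t=0 v=7: → [0,5); WM=-1
i=1 t=0 v=8: → [0,5); WM=-1
i=2 t=1 v=2: → [0,6); WM=0
i=3 t=1 v=8: → [0,6); WM=0
i=4 t=1 v=3: → [0,6); WM=0
i=5 t=8 v=2: → [8,13); WM=7
i=6 t=9 v=2: → [8,14); WM=8
i=7 t=3 v=9: DROP (t<8-0); WM=8
i=8 t=9 v=6: → [8,14); WM=8
i=9 t=12 v=6: → [8,17); WM=11

[0,6)=8 [8,17)=6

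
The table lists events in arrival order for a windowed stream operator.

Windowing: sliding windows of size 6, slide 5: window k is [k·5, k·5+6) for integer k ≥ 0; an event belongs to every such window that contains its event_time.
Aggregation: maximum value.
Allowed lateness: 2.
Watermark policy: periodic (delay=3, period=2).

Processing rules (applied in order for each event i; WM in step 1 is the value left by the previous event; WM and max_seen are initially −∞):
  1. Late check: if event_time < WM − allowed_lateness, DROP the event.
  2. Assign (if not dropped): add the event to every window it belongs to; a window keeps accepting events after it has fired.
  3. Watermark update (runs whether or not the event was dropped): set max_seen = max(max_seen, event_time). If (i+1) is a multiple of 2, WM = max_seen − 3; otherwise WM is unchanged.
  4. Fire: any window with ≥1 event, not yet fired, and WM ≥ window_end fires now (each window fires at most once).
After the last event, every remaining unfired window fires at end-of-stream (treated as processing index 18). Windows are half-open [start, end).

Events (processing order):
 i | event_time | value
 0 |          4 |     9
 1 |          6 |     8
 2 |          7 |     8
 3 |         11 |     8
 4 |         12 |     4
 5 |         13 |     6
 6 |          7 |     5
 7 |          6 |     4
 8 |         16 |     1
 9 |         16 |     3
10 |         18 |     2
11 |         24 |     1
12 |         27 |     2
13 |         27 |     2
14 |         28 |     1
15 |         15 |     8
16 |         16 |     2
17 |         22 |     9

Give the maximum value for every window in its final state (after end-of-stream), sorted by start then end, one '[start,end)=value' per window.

i=0 t=4 v=9: → [0,6); WM=−∞
i=1 t=6 v=8: → [5,11); WM=3
i=2 t=7 v=8: → [5,11); WM=3
i=3 t=11 v=8: → [10,16); WM=8; [0,6) fires=9
i=4 t=12 v=4: → [10,16); WM=8
i=5 t=13 v=6: → [10,16); WM=10
i=6 t=7 v=5: DROP (t<10-2); WM=10
i=7 t=6 v=4: DROP (t<10-2); WM=10
i=8 t=16 v=1: → [15,21); WM=10
i=9 t=16 v=3: → [15,21); WM=13; [5,11) fires=8
i=10 t=18 v=2: → [15,21); WM=13
i=11 t=24 v=1: → [20,26); WM=21; [10,16) fires=8 [15,21) fires=3
i=12 t=27 v=2: → [25,31); WM=21
i=13 t=27 v=2: → [25,31); WM=24
i=14 t=28 v=1: → [25,31); WM=24
i=15 t=15 v=8: DROP (t<24-2); WM=25
i=16 t=16 v=2: DROP (t<25-2); WM=25
i=17 t=22 v=9: DROP (t<25-2); WM=25

[0,6)=9 [5,11)=8 [10,16)=8 [15,21)=3 [20,26)=1 [25,31)=2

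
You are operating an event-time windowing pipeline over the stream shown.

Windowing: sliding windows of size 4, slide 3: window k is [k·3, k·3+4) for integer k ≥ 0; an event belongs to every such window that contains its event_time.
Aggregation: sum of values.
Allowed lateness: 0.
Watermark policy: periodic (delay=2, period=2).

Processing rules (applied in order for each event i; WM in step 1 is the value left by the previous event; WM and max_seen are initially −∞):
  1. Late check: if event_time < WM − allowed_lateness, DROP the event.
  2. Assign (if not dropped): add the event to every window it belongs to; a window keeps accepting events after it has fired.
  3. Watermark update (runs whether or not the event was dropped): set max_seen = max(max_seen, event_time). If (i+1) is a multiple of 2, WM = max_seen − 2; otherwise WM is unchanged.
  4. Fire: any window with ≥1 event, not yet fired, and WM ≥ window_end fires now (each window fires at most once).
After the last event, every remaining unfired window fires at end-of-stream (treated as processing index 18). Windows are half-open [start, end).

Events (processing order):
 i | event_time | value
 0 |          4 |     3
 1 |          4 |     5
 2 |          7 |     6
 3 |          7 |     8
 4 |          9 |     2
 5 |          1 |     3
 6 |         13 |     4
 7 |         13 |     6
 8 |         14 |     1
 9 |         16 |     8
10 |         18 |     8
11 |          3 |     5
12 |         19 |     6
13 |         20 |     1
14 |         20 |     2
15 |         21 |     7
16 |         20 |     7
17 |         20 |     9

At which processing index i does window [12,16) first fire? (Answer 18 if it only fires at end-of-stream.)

11

i=0 t=4 v=3: → [3,7); WM=−∞
i=1 t=4 v=5: → [3,7); WM=2
i=2 t=7 v=6: → [6,10); WM=2
i=3 t=7 v=8: → [6,10); WM=5
i=4 t=9 v=2: → [9,13),[6,10); WM=5
i=5 t=1 v=3: DROP (t<5-0); WM=7; [3,7) fires=8
i=6 t=13 v=4: → [12,16); WM=7
i=7 t=13 v=6: → [12,16); WM=11; [6,10) fires=16
i=8 t=14 v=1: → [12,16); WM=11
i=9 t=16 v=8: → [15,19); WM=14; [9,13) fires=2
i=10 t=18 v=8: → [18,22),[15,19); WM=14
i=11 t=3 v=5: DROP (t<14-0); WM=16; [12,16) fires=11
i=12 t=19 v=6: → [18,22); WM=16
i=13 t=20 v=1: → [18,22); WM=18
i=14 t=20 v=2: → [18,22); WM=18
i=15 t=21 v=7: → [21,25),[18,22); WM=19; [15,19) fires=16
i=16 t=20 v=7: → [18,22); WM=19
i=17 t=20 v=9: → [18,22); WM=19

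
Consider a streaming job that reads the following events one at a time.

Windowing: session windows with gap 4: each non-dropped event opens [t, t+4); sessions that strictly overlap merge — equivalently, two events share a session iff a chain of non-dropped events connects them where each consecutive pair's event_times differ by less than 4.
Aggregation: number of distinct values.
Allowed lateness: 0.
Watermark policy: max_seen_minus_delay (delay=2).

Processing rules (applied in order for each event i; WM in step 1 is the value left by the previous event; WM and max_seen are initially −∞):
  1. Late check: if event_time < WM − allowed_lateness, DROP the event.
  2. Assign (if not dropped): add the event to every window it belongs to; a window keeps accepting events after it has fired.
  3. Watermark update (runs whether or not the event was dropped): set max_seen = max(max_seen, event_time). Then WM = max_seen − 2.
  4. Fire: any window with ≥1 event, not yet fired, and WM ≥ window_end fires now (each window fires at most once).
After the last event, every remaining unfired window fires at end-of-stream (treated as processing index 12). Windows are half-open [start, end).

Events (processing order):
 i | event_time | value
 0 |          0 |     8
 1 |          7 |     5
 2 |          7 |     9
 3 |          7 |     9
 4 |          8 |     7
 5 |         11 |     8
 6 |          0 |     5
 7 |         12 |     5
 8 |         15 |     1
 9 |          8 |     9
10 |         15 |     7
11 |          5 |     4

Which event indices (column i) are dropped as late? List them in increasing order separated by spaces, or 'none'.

i=0 t=0 v=8: → [0,4); WM=-2
i=1 t=7 v=5: → [7,11); WM=5
i=2 t=7 v=9: → [7,11); WM=5
i=3 t=7 v=9: → [7,11); WM=5
i=4 t=8 v=7: → [7,12); WM=6
i=5 t=11 v=8: → [7,15); WM=9
i=6 t=0 v=5: DROP (t<9-0); WM=9
i=7 t=12 v=5: → [7,16); WM=10
i=8 t=15 v=1: → [7,19); WM=13
i=9 t=8 v=9: DROP (t<13-0); WM=13
i=10 t=15 v=7: → [7,19); WM=13
i=11 t=5 v=4: DROP (t<13-0); WM=13

6 9 11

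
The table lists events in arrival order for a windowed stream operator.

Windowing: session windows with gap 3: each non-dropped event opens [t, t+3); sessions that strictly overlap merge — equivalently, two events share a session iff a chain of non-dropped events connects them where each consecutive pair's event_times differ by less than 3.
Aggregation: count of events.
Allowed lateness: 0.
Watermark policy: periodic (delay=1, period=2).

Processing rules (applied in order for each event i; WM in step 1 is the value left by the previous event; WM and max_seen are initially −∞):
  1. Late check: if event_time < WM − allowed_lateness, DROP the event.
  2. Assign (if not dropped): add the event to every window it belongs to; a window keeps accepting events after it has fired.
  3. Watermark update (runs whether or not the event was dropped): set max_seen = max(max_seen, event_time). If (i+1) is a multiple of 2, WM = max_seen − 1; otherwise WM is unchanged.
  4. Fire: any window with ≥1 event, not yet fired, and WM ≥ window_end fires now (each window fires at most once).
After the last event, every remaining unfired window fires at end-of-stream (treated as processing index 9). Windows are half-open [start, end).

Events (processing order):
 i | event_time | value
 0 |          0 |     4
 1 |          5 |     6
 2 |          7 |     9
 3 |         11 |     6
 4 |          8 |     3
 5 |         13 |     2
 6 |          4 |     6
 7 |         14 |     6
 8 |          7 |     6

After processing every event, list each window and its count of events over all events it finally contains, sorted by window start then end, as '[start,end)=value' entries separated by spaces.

[0,3)=1 [5,10)=2 [11,17)=3

i=0 t=0 v=4: → [0,3); WM=−∞
i=1 t=5 v=6: → [5,8); WM=4
i=2 t=7 v=9: → [5,10); WM=4
i=3 t=11 v=6: → [11,14); WM=10
i=4 t=8 v=3: DROP (t<10-0); WM=10
i=5 t=13 v=2: → [11,16); WM=12
i=6 t=4 v=6: DROP (t<12-0); WM=12
i=7 t=14 v=6: → [11,17); WM=13
i=8 t=7 v=6: DROP (t<13-0); WM=13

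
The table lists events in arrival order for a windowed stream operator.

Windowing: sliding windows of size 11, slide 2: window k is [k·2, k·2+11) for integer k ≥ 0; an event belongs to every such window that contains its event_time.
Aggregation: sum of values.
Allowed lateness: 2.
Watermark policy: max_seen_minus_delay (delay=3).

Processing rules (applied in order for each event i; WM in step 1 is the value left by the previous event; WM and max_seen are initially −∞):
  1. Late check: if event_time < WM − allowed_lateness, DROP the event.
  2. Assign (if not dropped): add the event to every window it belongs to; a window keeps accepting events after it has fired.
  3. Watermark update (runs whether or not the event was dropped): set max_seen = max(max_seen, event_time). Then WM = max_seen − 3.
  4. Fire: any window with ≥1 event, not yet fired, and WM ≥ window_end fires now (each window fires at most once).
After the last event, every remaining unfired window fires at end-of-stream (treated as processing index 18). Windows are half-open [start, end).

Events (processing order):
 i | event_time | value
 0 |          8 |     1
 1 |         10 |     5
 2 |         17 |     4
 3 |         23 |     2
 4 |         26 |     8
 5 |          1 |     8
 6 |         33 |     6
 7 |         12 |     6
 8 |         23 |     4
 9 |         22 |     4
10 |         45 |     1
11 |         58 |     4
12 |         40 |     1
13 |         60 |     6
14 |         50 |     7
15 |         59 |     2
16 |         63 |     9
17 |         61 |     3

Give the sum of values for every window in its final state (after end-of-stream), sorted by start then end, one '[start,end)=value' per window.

[0,11)=6 [2,13)=6 [4,15)=6 [6,17)=6 [8,19)=10 [10,21)=9 [12,23)=4 [14,25)=6 [16,27)=14 [18,29)=10 [20,31)=10 [22,33)=10 [24,35)=14 [26,37)=14 [28,39)=6 [30,41)=6 [32,43)=6 [36,47)=1 [38,49)=1 [40,51)=1 [42,53)=1 [44,55)=1 [48,59)=4 [50,61)=12 [52,63)=15 [54,65)=24 [56,67)=24 [58,69)=24 [60,71)=18 [62,73)=9

i=0 t=8 v=1: → [8,19),[6,17),[4,15),[2,13),[0,11); WM=5
i=1 t=10 v=5: → [10,21),[8,19),[6,17),[4,15),[2,13),[0,11); WM=7
i=2 t=17 v=4: → [16,27),[14,25),[12,23),[10,21),[8,19); WM=14; [0,11) fires=6 [2,13) fires=6
i=3 t=23 v=2: → [22,33),[20,31),[18,29),[16,27),[14,25); WM=20; [4,15) fires=6 [6,17) fires=6 [8,19) fires=10
i=4 t=26 v=8: → [26,37),[24,35),[22,33),[20,31),[18,29),[16,27); WM=23; [10,21) fires=9 [12,23) fires=4
i=5 t=1 v=8: DROP (t<23-2); WM=23
i=6 t=33 v=6: → [32,43),[30,41),[28,39),[26,37),[24,35); WM=30; [14,25) fires=6 [16,27) fires=14 [18,29) fires=10
i=7 t=12 v=6: DROP (t<30-2); WM=30
i=8 t=23 v=4: DROP (t<30-2); WM=30
i=9 t=22 v=4: DROP (t<30-2); WM=30
i=10 t=45 v=1: → [44,55),[42,53),[40,51),[38,49),[36,47); WM=42; [20,31) fires=10 [22,33) fires=10 [24,35) fires=14 [26,37) fires=14 [28,39) fires=6 [30,41) fires=6
i=11 t=58 v=4: → [58,69),[56,67),[54,65),[52,63),[50,61),[48,59); WM=55; [32,43) fires=6 [36,47) fires=1 [38,49) fires=1 [40,51) fires=1 [42,53) fires=1 [44,55) fires=1
i=12 t=40 v=1: DROP (t<55-2); WM=55
i=13 t=60 v=6: → [60,71),[58,69),[56,67),[54,65),[52,63),[50,61); WM=57
i=14 t=50 v=7: DROP (t<57-2); WM=57
i=15 t=59 v=2: → [58,69),[56,67),[54,65),[52,63),[50,61); WM=57
i=16 t=63 v=9: → [62,73),[60,71),[58,69),[56,67),[54,65); WM=60; [48,59) fires=4
i=17 t=61 v=3: → [60,71),[58,69),[56,67),[54,65),[52,63); WM=60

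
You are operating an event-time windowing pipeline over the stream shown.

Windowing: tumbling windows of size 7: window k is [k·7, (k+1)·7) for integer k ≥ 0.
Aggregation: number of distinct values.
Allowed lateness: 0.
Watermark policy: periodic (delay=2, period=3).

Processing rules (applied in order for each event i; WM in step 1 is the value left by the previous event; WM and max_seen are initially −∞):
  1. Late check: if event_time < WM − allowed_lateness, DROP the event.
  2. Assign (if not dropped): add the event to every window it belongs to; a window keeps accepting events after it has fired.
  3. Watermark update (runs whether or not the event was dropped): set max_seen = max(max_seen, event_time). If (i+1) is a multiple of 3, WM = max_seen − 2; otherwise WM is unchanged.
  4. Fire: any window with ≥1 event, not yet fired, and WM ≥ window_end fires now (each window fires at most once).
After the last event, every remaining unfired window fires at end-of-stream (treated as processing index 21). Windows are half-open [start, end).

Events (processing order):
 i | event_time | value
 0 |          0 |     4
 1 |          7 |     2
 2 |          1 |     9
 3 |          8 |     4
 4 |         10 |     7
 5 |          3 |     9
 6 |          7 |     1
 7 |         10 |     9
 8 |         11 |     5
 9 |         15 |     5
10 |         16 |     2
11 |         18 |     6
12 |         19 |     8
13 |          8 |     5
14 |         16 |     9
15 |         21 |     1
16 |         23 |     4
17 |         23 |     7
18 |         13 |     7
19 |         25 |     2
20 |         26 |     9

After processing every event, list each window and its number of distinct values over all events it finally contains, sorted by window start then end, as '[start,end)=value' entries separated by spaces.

i=0 t=0 v=4: → [0,7); WM=−∞
i=1 t=7 v=2: → [7,14); WM=−∞
i=2 t=1 v=9: → [0,7); WM=5
i=3 t=8 v=4: → [7,14); WM=5
i=4 t=10 v=7: → [7,14); WM=5
i=5 t=3 v=9: DROP (t<5-0); WM=8; [0,7) fires=2
i=6 t=7 v=1: DROP (t<8-0); WM=8
i=7 t=10 v=9: → [7,14); WM=8
i=8 t=11 v=5: → [7,14); WM=9
i=9 t=15 v=5: → [14,21); WM=9
i=10 t=16 v=2: → [14,21); WM=9
i=11 t=18 v=6: → [14,21); WM=16; [7,14) fires=5
i=12 t=19 v=8: → [14,21); WM=16
i=13 t=8 v=5: DROP (t<16-0); WM=16
i=14 t=16 v=9: → [14,21); WM=17
i=15 t=21 v=1: → [21,28); WM=17
i=16 t=23 v=4: → [21,28); WM=17
i=17 t=23 v=7: → [21,28); WM=21; [14,21) fires=5
i=18 t=13 v=7: DROP (t<21-0); WM=21
i=19 t=25 v=2: → [21,28); WM=21
i=20 t=26 v=9: → [21,28); WM=24

[0,7)=2 [7,14)=5 [14,21)=5 [21,28)=5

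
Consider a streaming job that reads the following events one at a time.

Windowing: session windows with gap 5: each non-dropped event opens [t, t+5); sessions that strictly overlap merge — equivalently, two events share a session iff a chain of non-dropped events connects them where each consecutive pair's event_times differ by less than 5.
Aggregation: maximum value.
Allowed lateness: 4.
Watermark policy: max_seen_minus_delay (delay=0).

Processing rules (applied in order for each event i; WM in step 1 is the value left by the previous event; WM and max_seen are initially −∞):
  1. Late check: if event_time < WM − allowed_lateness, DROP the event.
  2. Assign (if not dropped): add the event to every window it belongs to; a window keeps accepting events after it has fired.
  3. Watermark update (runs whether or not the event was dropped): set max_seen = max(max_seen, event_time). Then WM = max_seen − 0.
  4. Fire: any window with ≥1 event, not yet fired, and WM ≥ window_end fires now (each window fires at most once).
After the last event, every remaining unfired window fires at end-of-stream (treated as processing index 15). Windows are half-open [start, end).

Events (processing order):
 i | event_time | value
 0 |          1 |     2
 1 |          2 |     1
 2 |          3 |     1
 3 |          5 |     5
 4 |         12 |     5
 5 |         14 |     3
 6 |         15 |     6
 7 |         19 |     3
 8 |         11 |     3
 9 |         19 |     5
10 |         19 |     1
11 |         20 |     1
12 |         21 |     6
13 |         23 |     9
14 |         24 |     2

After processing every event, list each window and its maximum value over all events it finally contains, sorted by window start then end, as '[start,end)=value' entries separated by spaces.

i=0 t=1 v=2: → [1,6); WM=1
i=1 t=2 v=1: → [1,7); WM=2
i=2 t=3 v=1: → [1,8); WM=3
i=3 t=5 v=5: → [1,10); WM=5
i=4 t=12 v=5: → [12,17); WM=12
i=5 t=14 v=3: → [12,19); WM=14
i=6 t=15 v=6: → [12,20); WM=15
i=7 t=19 v=3: → [12,24); WM=19
i=8 t=11 v=3: DROP (t<19-4); WM=19
i=9 t=19 v=5: → [12,24); WM=19
i=10 t=19 v=1: → [12,24); WM=19
i=11 t=20 v=1: → [12,25); WM=20
i=12 t=21 v=6: → [12,26); WM=21
i=13 t=23 v=9: → [12,28); WM=23
i=14 t=24 v=2: → [12,29); WM=24

[1,10)=5 [12,29)=9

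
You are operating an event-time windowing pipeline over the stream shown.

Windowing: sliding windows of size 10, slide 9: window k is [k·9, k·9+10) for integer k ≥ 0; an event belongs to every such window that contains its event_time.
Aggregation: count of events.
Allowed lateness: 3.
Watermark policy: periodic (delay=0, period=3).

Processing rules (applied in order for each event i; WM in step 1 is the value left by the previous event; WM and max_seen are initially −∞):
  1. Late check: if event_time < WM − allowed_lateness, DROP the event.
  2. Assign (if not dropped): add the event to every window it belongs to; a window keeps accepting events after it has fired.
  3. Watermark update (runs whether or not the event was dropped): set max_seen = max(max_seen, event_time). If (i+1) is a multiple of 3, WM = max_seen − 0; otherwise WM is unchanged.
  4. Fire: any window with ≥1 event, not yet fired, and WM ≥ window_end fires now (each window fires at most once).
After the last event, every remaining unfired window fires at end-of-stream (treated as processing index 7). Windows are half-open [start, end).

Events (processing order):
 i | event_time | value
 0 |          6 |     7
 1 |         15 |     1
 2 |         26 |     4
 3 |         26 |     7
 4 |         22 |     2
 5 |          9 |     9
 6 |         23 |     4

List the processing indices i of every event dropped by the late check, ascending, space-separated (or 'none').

i=0 t=6 v=7: → [0,10); WM=−∞
i=1 t=15 v=1: → [9,19); WM=−∞
i=2 t=26 v=4: → [18,28); WM=26; [0,10) fires=1 [9,19) fires=1
i=3 t=26 v=7: → [18,28); WM=26
i=4 t=22 v=2: DROP (t<26-3); WM=26
i=5 t=9 v=9: DROP (t<26-3); WM=26
i=6 t=23 v=4: → [18,28); WM=26

4 5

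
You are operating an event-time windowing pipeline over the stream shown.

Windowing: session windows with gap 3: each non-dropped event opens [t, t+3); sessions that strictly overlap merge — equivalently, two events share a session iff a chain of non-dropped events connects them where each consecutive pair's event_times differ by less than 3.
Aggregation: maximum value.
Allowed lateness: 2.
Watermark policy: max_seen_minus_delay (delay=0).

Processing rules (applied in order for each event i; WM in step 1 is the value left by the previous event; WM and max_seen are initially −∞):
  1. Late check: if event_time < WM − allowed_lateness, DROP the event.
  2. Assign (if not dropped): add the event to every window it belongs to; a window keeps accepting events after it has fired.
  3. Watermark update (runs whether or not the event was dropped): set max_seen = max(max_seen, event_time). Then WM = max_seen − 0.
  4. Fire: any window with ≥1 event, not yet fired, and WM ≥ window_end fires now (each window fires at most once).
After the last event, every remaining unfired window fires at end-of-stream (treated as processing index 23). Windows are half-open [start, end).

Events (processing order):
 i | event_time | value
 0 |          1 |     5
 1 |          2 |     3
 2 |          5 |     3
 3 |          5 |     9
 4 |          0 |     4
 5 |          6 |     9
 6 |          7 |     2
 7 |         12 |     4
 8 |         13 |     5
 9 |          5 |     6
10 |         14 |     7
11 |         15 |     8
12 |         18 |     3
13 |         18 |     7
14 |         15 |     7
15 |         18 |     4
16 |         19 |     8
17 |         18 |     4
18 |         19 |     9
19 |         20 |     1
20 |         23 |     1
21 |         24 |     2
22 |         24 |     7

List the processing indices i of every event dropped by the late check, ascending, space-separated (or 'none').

4 9 14

i=0 t=1 v=5: → [1,4); WM=1
i=1 t=2 v=3: → [1,5); WM=2
i=2 t=5 v=3: → [5,8); WM=5
i=3 t=5 v=9: → [5,8); WM=5
i=4 t=0 v=4: DROP (t<5-2); WM=5
i=5 t=6 v=9: → [5,9); WM=6
i=6 t=7 v=2: → [5,10); WM=7
i=7 t=12 v=4: → [12,15); WM=12
i=8 t=13 v=5: → [12,16); WM=13
i=9 t=5 v=6: DROP (t<13-2); WM=13
i=10 t=14 v=7: → [12,17); WM=14
i=11 t=15 v=8: → [12,18); WM=15
i=12 t=18 v=3: → [18,21); WM=18
i=13 t=18 v=7: → [18,21); WM=18
i=14 t=15 v=7: DROP (t<18-2); WM=18
i=15 t=18 v=4: → [18,21); WM=18
i=16 t=19 v=8: → [18,22); WM=19
i=17 t=18 v=4: → [18,22); WM=19
i=18 t=19 v=9: → [18,22); WM=19
i=19 t=20 v=1: → [18,23); WM=20
i=20 t=23 v=1: → [23,26); WM=23
i=21 t=24 v=2: → [23,27); WM=24
i=22 t=24 v=7: → [23,27); WM=24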